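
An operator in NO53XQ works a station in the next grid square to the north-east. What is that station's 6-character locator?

NO63ar

Longitude subsquare x = 23; +1 → 24, wraps to 0 = a, carry into square.
Longitude square 5; +1 → 6.
Latitude subsquare q = 16; +1 → 17 = r.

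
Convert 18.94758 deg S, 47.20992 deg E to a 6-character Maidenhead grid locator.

LH31ob

Add 180° to longitude and 90° to latitude: 227.2099, 71.0524.
Field: 227.2099/20 → 11 → L, 71.0524/10 → 7 → H; chars LH.
Square: 7.2099/2 → 3, 1.0524/1 → 1; chars 31.
Subsquare: 1.2099/0.0833333 → 14 → o, 0.0524/0.0416667 → 1 → b; chars ob.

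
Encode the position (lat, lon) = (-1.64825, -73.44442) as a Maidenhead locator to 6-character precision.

FI38gi

Offset from 180°W / 90°S: lon 106.5556°, lat 88.3517°.
Field: lon ⌊106.5556/20⌋ = 5 → F; lat ⌊88.3517/10⌋ = 8 → I.
Square: lon ⌊6.5556/2⌋ = 3; lat ⌊8.3517/1⌋ = 8.
Subsquare: lon ⌊0.5556/0.0833333⌋ = 6 → g; lat ⌊0.3517/0.0416667⌋ = 8 → i.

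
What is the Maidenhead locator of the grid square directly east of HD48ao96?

Longitude extended square 9; +1 → 10, wraps to 0, carry into subsquare.
Longitude subsquare a = 0; +1 → 1 = b.
The latitude characters are unchanged.

HD48bo06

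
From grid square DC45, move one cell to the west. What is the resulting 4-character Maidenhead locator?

DC35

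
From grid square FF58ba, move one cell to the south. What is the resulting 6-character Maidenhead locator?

Latitude subsquare a = 0; −1 → -1, wraps to 23 = x, carry into square.
Latitude square 8; −1 → 7.
The longitude characters are unchanged.

FF57bx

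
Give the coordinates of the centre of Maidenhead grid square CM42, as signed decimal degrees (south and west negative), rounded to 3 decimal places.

Field C=2, M=12: +2·20° lon, +12·10° lat → SW at lon -140°, lat 30°.
Square 4, 2: +4·2° lon, +2·1° lat → SW at lon -132°, lat 32°.
Cell spans 2° lon × 1° lat. Centre is SW corner plus half of each.
latitude 32.500, longitude -131.000.

32.500, -131.000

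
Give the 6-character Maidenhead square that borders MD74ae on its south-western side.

Longitude subsquare a = 0; −1 → -1, wraps to 23 = x, carry into square.
Longitude square 7; −1 → 6.
Latitude subsquare e = 4; −1 → 3 = d.

MD64xd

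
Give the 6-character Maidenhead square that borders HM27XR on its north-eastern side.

HM37as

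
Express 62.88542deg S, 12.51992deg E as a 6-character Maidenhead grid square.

JC67gc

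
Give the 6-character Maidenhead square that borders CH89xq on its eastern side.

CH99aq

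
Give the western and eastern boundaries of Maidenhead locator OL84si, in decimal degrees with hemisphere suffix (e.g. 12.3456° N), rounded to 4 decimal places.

117.5000° E, 117.5833° E

Field O=14, L=11: +14·20° lon, +11·10° lat → SW at lon 100°, lat 20°.
Square 8, 4: +8·2° lon, +4·1° lat → SW at lon 116°, lat 24°.
Subsquare s=18, i=8: +18·0.0833333° lon, +8·0.0416667° lat → SW at lon 117.5°, lat 24.3333°.
Cell spans 0.0833333° lon × 0.0416667° lat.
west 117.5000° E, east 117.5833° E.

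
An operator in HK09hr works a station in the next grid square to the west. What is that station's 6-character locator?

Longitude subsquare h = 7; −1 → 6 = g.
The latitude characters are unchanged.

HK09gr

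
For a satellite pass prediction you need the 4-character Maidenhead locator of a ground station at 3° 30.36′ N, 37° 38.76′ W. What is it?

Offset from 180°W / 90°S: lon 142.35°, lat 93.51°.
Field: lon ⌊142.35/20⌋ = 7 → H; lat ⌊93.51/10⌋ = 9 → J.
Square: lon ⌊2.35/2⌋ = 1; lat ⌊3.51/1⌋ = 3.

HJ13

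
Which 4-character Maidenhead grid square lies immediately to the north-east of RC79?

RD80

Longitude square 7; +1 → 8.
Latitude square 9; +1 → 10, wraps to 0, carry into field.
Latitude field C = 2; +1 → 3 = D.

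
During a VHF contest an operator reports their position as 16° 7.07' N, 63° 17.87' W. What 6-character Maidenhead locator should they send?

FK86ic

Shift to the Maidenhead origin (180°W, 90°S): lon 116.7022, lat 106.1178.
Field (20°×10°, letters A–R): lon ⌊116.7022/20⌋ = 5 → F; lat ⌊106.1178/10⌋ = 10 → K.
Square (2°×1°, digits 0–9): lon ⌊16.7022/2⌋ = 8; lat ⌊6.1178/1⌋ = 6.
Subsquare (5′×2.5′, letters a–x): lon ⌊0.7022/0.0833333⌋ = 8 → i; lat ⌊0.1178/0.0416667⌋ = 2 → c.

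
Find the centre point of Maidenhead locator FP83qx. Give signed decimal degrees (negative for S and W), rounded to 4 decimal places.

Field F=5, P=15: +5·20° lon, +15·10° lat → SW at lon -80°, lat 60°.
Square 8, 3: +8·2° lon, +3·1° lat → SW at lon -64°, lat 63°.
Subsquare q=16, x=23: +16·0.0833333° lon, +23·0.0416667° lat → SW at lon -62.6667°, lat 63.9583°.
Cell spans 0.0833333° lon × 0.0416667° lat. Centre is SW corner plus half of each.
latitude 63.9792, longitude -62.6250.

63.9792, -62.6250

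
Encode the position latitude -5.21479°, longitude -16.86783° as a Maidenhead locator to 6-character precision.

II14ns

Shift to the Maidenhead origin (180°W, 90°S): lon 163.1322, lat 84.7852.
Field: 163.1322/20 → 8 → I, 84.7852/10 → 8 → I; chars II.
Square: 3.1322/2 → 1, 4.7852/1 → 4; chars 14.
Subsquare: 1.1322/0.0833333 → 13 → n, 0.7852/0.0416667 → 18 → s; chars ns.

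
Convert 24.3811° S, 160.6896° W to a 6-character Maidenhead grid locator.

AG95po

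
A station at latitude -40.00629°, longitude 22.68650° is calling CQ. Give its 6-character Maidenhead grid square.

KE19ix

Shift to the Maidenhead origin (180°W, 90°S): lon 202.6865, lat 49.9937.
Field (20°×10°, letters A–R): 202.6865/20 → 10 → K, 49.9937/10 → 4 → E; chars KE.
Square (2°×1°, digits 0–9): 2.6865/2 → 1, 9.9937/1 → 9; chars 19.
Subsquare (5′×2.5′, letters a–x): 0.6865/0.0833333 → 8 → i, 0.9937/0.0416667 → 23 → x; chars ix.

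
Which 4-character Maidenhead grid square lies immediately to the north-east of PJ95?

QJ06

Longitude square 9; +1 → 10, wraps to 0, carry into field.
Longitude field P = 15; +1 → 16 = Q.
Latitude square 5; +1 → 6.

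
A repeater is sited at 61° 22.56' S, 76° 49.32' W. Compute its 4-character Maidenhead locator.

FC18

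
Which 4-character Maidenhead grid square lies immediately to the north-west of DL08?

CL99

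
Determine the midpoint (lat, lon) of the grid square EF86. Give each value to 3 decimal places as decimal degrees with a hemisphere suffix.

Field E=4, F=5: +4·20° lon, +5·10° lat → SW at lon -100°, lat -40°.
Square 8, 6: +8·2° lon, +6·1° lat → SW at lon -84°, lat -34°.
Cell spans 2° lon × 1° lat. Centre is SW corner plus half of each.
latitude 33.500° S, longitude 83.000° W.

33.500° S, 83.000° W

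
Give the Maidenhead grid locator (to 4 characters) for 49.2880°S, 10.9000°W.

Offset from 180°W / 90°S: lon 169.10°, lat 40.71°.
Field (20°×10°, letters A–R): 169.10/20 → 8 → I, 40.71/10 → 4 → E; chars IE.
Square (2°×1°, digits 0–9): 9.10/2 → 4, 0.71/1 → 0; chars 40.

IE40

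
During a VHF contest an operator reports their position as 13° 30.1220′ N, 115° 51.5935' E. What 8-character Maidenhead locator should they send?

OK73wm30

Offset from 180°W / 90°S: lon 295.85989°, lat 103.50203°.
Field (20°×10°, letters A–R): 295.85989/20 → 14 → O, 103.50203/10 → 10 → K; chars OK.
Square (2°×1°, digits 0–9): 15.85989/2 → 7, 3.50203/1 → 3; chars 73.
Subsquare (5′×2.5′, letters a–x): 1.85989/0.0833333 → 22 → w, 0.50203/0.0416667 → 12 → m; chars wm.
Extended square (30″×15″, digits 0–9): 0.02656/0.00833333 → 3, 0.00203/0.00416667 → 0; chars 30.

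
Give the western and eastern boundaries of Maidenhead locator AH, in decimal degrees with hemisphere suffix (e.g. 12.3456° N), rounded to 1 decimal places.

180.0° W, 160.0° W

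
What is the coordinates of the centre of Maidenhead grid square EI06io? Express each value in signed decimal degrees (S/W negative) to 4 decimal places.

Field E=4, I=8: +4·20° lon, +8·10° lat → SW at lon -100°, lat -10°.
Square 0, 6: +0·2° lon, +6·1° lat → SW at lon -100°, lat -4°.
Subsquare i=8, o=14: +8·0.0833333° lon, +14·0.0416667° lat → SW at lon -99.3333°, lat -3.41667°.
Cell spans 0.0833333° lon × 0.0416667° lat. Centre is SW corner plus half of each.
latitude -3.3958, longitude -99.2917.

-3.3958, -99.2917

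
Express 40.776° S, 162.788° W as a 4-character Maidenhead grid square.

Add 180° to longitude and 90° to latitude: 17.21, 49.22.
Field: 17.21/20 → 0 → A, 49.22/10 → 4 → E; chars AE.
Square: 17.21/2 → 8, 9.22/1 → 9; chars 89.

AE89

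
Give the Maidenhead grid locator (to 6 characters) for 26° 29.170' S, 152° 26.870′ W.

BG33sm

Add 180° to longitude and 90° to latitude: 27.5522, 63.5138.
Field: 27.5522/20 → 1 → B, 63.5138/10 → 6 → G; chars BG.
Square: 7.5522/2 → 3, 3.5138/1 → 3; chars 33.
Subsquare: 1.5522/0.0833333 → 18 → s, 0.5138/0.0416667 → 12 → m; chars sm.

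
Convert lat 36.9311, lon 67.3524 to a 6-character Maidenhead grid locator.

MM36qw

Add 180° to longitude and 90° to latitude: 247.3524, 126.9311.
Field (20°×10°, letters A–R): lon ⌊247.3524/20⌋ = 12 → M; lat ⌊126.9311/10⌋ = 12 → M.
Square (2°×1°, digits 0–9): lon ⌊7.3524/2⌋ = 3; lat ⌊6.9311/1⌋ = 6.
Subsquare (5′×2.5′, letters a–x): lon ⌊1.3524/0.0833333⌋ = 16 → q; lat ⌊0.9311/0.0416667⌋ = 22 → w.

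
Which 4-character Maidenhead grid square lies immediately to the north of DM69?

DN60

Latitude square 9; +1 → 10, wraps to 0, carry into field.
Latitude field M = 12; +1 → 13 = N.
The longitude characters are unchanged.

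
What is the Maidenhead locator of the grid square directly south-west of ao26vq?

Longitude subsquare v = 21; −1 → 20 = u.
Latitude subsquare q = 16; −1 → 15 = p.

AO26up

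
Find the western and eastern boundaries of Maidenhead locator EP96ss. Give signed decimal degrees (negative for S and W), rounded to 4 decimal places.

Field E=4, P=15: +4·20° lon, +15·10° lat → SW at lon -100°, lat 60°.
Square 9, 6: +9·2° lon, +6·1° lat → SW at lon -82°, lat 66°.
Subsquare s=18, s=18: +18·0.0833333° lon, +18·0.0416667° lat → SW at lon -80.5°, lat 66.75°.
Cell spans 0.0833333° lon × 0.0416667° lat.
west -80.5000, east -80.4167.

-80.5000, -80.4167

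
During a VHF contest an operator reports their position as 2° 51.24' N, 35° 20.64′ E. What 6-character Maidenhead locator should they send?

Add 180° to longitude and 90° to latitude: 215.3440, 92.8540.
Field: lon ⌊215.3440/20⌋ = 10 → K; lat ⌊92.8540/10⌋ = 9 → J.
Square: lon ⌊15.3440/2⌋ = 7; lat ⌊2.8540/1⌋ = 2.
Subsquare: lon ⌊1.3440/0.0833333⌋ = 16 → q; lat ⌊0.8540/0.0416667⌋ = 20 → u.

KJ72qu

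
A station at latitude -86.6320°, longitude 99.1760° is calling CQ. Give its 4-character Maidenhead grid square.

NA93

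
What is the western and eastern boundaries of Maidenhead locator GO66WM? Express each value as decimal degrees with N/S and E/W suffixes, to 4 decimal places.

46.1667° W, 46.0833° W

Field G=6, O=14: +6·20° lon, +14·10° lat → SW at lon -60°, lat 50°.
Square 6, 6: +6·2° lon, +6·1° lat → SW at lon -48°, lat 56°.
Subsquare w=22, m=12: +22·0.0833333° lon, +12·0.0416667° lat → SW at lon -46.1667°, lat 56.5°.
Cell spans 0.0833333° lon × 0.0416667° lat.
west 46.1667° W, east 46.0833° W.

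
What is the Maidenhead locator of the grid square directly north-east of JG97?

KG08

Longitude square 9; +1 → 10, wraps to 0, carry into field.
Longitude field J = 9; +1 → 10 = K.
Latitude square 7; +1 → 8.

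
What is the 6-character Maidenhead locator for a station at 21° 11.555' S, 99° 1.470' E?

Shift to the Maidenhead origin (180°W, 90°S): lon 279.0245, lat 68.8074.
Field: lon ⌊279.0245/20⌋ = 13 → N; lat ⌊68.8074/10⌋ = 6 → G.
Square: lon ⌊19.0245/2⌋ = 9; lat ⌊8.8074/1⌋ = 8.
Subsquare: lon ⌊1.0245/0.0833333⌋ = 12 → m; lat ⌊0.8074/0.0416667⌋ = 19 → t.

NG98mt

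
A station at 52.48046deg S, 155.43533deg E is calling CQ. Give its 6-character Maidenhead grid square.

QD77rm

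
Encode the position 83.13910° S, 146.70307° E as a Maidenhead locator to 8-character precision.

Shift to the Maidenhead origin (180°W, 90°S): lon 326.70307, lat 6.86090.
Field: lon ⌊326.70307/20⌋ = 16 → Q; lat ⌊6.86090/10⌋ = 0 → A.
Square: lon ⌊6.70307/2⌋ = 3; lat ⌊6.86090/1⌋ = 6.
Subsquare: lon ⌊0.70307/0.0833333⌋ = 8 → i; lat ⌊0.86090/0.0416667⌋ = 20 → u.
Extended square: lon ⌊0.03640/0.00833333⌋ = 4; lat ⌊0.02757/0.00416667⌋ = 6.

QA36iu46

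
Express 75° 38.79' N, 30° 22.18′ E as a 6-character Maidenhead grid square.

KQ55ep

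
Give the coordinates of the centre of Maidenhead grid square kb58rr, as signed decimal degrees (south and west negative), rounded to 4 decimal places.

Field K=10, B=1: +10·20° lon, +1·10° lat → SW at lon 20°, lat -80°.
Square 5, 8: +5·2° lon, +8·1° lat → SW at lon 30°, lat -72°.
Subsquare r=17, r=17: +17·0.0833333° lon, +17·0.0416667° lat → SW at lon 31.4167°, lat -71.2917°.
Cell spans 0.0833333° lon × 0.0416667° lat. Centre is SW corner plus half of each.
latitude -71.2708, longitude 31.4583.

-71.2708, 31.4583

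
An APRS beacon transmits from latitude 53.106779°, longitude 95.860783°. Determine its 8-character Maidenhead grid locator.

NO73wc35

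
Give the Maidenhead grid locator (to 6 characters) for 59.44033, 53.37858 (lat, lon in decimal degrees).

LO69qk

Shift to the Maidenhead origin (180°W, 90°S): lon 233.3786, lat 149.4403.
Field: lon ⌊233.3786/20⌋ = 11 → L; lat ⌊149.4403/10⌋ = 14 → O.
Square: lon ⌊13.3786/2⌋ = 6; lat ⌊9.4403/1⌋ = 9.
Subsquare: lon ⌊1.3786/0.0833333⌋ = 16 → q; lat ⌊0.4403/0.0416667⌋ = 10 → k.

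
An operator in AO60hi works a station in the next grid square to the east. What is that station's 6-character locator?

Longitude subsquare h = 7; +1 → 8 = i.
The latitude characters are unchanged.

AO60ii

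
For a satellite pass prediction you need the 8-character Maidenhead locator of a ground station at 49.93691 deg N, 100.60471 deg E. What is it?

Offset from 180°W / 90°S: lon 280.60471°, lat 139.93691°.
Field: 280.60471/20 → 14 → O, 139.93691/10 → 13 → N; chars ON.
Square: 0.60471/2 → 0, 9.93691/1 → 9; chars 09.
Subsquare: 0.60471/0.0833333 → 7 → h, 0.93691/0.0416667 → 22 → w; chars hw.
Extended square: 0.02138/0.00833333 → 2, 0.02024/0.00416667 → 4; chars 24.

ON09hw24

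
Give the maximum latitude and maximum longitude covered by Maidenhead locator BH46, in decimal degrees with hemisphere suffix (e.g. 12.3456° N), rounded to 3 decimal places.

Field B=1, H=7: +1·20° lon, +7·10° lat → SW at lon -160°, lat -20°.
Square 4, 6: +4·2° lon, +6·1° lat → SW at lon -152°, lat -14°.
Cell spans 2° lon × 1° lat. NE corner is SW corner plus one full cell.
latitude 13.000° S, longitude 150.000° W.

13.000° S, 150.000° W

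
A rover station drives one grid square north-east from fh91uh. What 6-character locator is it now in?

FH91vi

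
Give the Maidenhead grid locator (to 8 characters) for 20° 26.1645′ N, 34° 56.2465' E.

Add 180° to longitude and 90° to latitude: 214.93744, 110.43608.
Field: lon ⌊214.93744/20⌋ = 10 → K; lat ⌊110.43608/10⌋ = 11 → L.
Square: lon ⌊14.93744/2⌋ = 7; lat ⌊0.43608/1⌋ = 0.
Subsquare: lon ⌊0.93744/0.0833333⌋ = 11 → l; lat ⌊0.43608/0.0416667⌋ = 10 → k.
Extended square: lon ⌊0.02078/0.00833333⌋ = 2; lat ⌊0.01941/0.00416667⌋ = 4.

KL70lk24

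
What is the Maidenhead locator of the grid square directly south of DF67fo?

Latitude subsquare o = 14; −1 → 13 = n.
The longitude characters are unchanged.

DF67fn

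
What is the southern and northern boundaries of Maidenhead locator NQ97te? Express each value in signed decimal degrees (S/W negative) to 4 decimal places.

77.1667, 77.2083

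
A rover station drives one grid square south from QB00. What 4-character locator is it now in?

QA09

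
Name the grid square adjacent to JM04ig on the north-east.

Longitude subsquare i = 8; +1 → 9 = j.
Latitude subsquare g = 6; +1 → 7 = h.

JM04jh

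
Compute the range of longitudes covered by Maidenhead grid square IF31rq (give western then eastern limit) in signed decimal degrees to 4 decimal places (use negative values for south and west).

-12.5833, -12.5000

Field I=8, F=5: +8·20° lon, +5·10° lat → SW at lon -20°, lat -40°.
Square 3, 1: +3·2° lon, +1·1° lat → SW at lon -14°, lat -39°.
Subsquare r=17, q=16: +17·0.0833333° lon, +16·0.0416667° lat → SW at lon -12.5833°, lat -38.3333°.
Cell spans 0.0833333° lon × 0.0416667° lat.
west -12.5833, east -12.5000.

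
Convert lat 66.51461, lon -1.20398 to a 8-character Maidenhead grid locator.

IP96jm53

Offset from 180°W / 90°S: lon 178.79602°, lat 156.51461°.
Field (20°×10°, letters A–R): 178.79602/20 → 8 → I, 156.51461/10 → 15 → P; chars IP.
Square (2°×1°, digits 0–9): 18.79602/2 → 9, 6.51461/1 → 6; chars 96.
Subsquare (5′×2.5′, letters a–x): 0.79602/0.0833333 → 9 → j, 0.51461/0.0416667 → 12 → m; chars jm.
Extended square (30″×15″, digits 0–9): 0.04602/0.00833333 → 5, 0.01461/0.00416667 → 3; chars 53.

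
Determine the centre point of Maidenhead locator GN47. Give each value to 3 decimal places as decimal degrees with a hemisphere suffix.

Field G=6, N=13: +6·20° lon, +13·10° lat → SW at lon -60°, lat 40°.
Square 4, 7: +4·2° lon, +7·1° lat → SW at lon -52°, lat 47°.
Cell spans 2° lon × 1° lat. Centre is SW corner plus half of each.
latitude 47.500° N, longitude 51.000° W.

47.500° N, 51.000° W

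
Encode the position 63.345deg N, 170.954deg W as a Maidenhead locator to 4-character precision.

AP43

Add 180° to longitude and 90° to latitude: 9.05, 153.34.
Field: 9.05/20 → 0 → A, 153.34/10 → 15 → P; chars AP.
Square: 9.05/2 → 4, 3.34/1 → 3; chars 43.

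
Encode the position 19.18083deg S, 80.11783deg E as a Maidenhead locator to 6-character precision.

Add 180° to longitude and 90° to latitude: 260.1178, 70.8192.
Field: lon ⌊260.1178/20⌋ = 13 → N; lat ⌊70.8192/10⌋ = 7 → H.
Square: lon ⌊0.1178/2⌋ = 0; lat ⌊0.8192/1⌋ = 0.
Subsquare: lon ⌊0.1178/0.0833333⌋ = 1 → b; lat ⌊0.8192/0.0416667⌋ = 19 → t.

NH00bt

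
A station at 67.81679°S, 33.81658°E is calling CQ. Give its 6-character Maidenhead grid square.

Add 180° to longitude and 90° to latitude: 213.8166, 22.1832.
Field (20°×10°, letters A–R): 213.8166/20 → 10 → K, 22.1832/10 → 2 → C; chars KC.
Square (2°×1°, digits 0–9): 13.8166/2 → 6, 2.1832/1 → 2; chars 62.
Subsquare (5′×2.5′, letters a–x): 1.8166/0.0833333 → 21 → v, 0.1832/0.0416667 → 4 → e; chars ve.

KC62ve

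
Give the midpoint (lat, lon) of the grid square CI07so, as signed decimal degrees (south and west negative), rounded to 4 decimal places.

-2.3958, -138.4583

Field C=2, I=8: +2·20° lon, +8·10° lat → SW at lon -140°, lat -10°.
Square 0, 7: +0·2° lon, +7·1° lat → SW at lon -140°, lat -3°.
Subsquare s=18, o=14: +18·0.0833333° lon, +14·0.0416667° lat → SW at lon -138.5°, lat -2.41667°.
Cell spans 0.0833333° lon × 0.0416667° lat. Centre is SW corner plus half of each.
latitude -2.3958, longitude -138.4583.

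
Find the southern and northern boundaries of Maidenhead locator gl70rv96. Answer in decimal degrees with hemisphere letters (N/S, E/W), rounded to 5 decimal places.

Field G=6, L=11: +6·20° lon, +11·10° lat → SW at lon -60°, lat 20°.
Square 7, 0: +7·2° lon, +0·1° lat → SW at lon -46°, lat 20°.
Subsquare r=17, v=21: +17·0.0833333° lon, +21·0.0416667° lat → SW at lon -44.5833°, lat 20.875°.
Extended square 9, 6: +9·0.00833333° lon, +6·0.00416667° lat → SW at lon -44.5083°, lat 20.9°.
Cell spans 0.00833333° lon × 0.00416667° lat.
south 20.90000° N, north 20.90417° N.

20.90000° N, 20.90417° N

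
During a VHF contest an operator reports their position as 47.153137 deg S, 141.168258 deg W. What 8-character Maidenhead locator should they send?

BE92ju93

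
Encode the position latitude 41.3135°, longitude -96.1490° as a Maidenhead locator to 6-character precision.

Shift to the Maidenhead origin (180°W, 90°S): lon 83.8510, lat 131.3135.
Field (20°×10°, letters A–R): lon ⌊83.8510/20⌋ = 4 → E; lat ⌊131.3135/10⌋ = 13 → N.
Square (2°×1°, digits 0–9): lon ⌊3.8510/2⌋ = 1; lat ⌊1.3135/1⌋ = 1.
Subsquare (5′×2.5′, letters a–x): lon ⌊1.8510/0.0833333⌋ = 22 → w; lat ⌊0.3135/0.0416667⌋ = 7 → h.

EN11wh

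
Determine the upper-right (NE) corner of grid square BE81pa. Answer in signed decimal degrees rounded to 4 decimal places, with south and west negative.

-48.9583, -142.6667

Field B=1, E=4: +1·20° lon, +4·10° lat → SW at lon -160°, lat -50°.
Square 8, 1: +8·2° lon, +1·1° lat → SW at lon -144°, lat -49°.
Subsquare p=15, a=0: +15·0.0833333° lon, +0·0.0416667° lat → SW at lon -142.75°, lat -49°.
Cell spans 0.0833333° lon × 0.0416667° lat. NE corner is SW corner plus one full cell.
latitude -48.9583, longitude -142.6667.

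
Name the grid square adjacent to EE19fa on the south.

EE18fx

Latitude subsquare a = 0; −1 → -1, wraps to 23 = x, carry into square.
Latitude square 9; −1 → 8.
The longitude characters are unchanged.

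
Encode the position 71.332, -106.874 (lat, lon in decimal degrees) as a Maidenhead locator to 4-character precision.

Add 180° to longitude and 90° to latitude: 73.13, 161.33.
Field: lon ⌊73.13/20⌋ = 3 → D; lat ⌊161.33/10⌋ = 16 → Q.
Square: lon ⌊13.13/2⌋ = 6; lat ⌊1.33/1⌋ = 1.

DQ61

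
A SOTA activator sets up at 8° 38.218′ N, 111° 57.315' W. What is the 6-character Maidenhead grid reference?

DJ48ap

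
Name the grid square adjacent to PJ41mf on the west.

Longitude subsquare m = 12; −1 → 11 = l.
The latitude characters are unchanged.

PJ41lf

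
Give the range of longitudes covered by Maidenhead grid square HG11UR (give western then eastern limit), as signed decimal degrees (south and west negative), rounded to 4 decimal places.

-36.3333, -36.2500

Field H=7, G=6: +7·20° lon, +6·10° lat → SW at lon -40°, lat -30°.
Square 1, 1: +1·2° lon, +1·1° lat → SW at lon -38°, lat -29°.
Subsquare u=20, r=17: +20·0.0833333° lon, +17·0.0416667° lat → SW at lon -36.3333°, lat -28.2917°.
Cell spans 0.0833333° lon × 0.0416667° lat.
west -36.3333, east -36.2500.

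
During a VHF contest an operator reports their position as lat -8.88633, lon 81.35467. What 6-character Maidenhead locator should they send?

NI01qc

Offset from 180°W / 90°S: lon 261.3547°, lat 81.1137°.
Field: lon ⌊261.3547/20⌋ = 13 → N; lat ⌊81.1137/10⌋ = 8 → I.
Square: lon ⌊1.3547/2⌋ = 0; lat ⌊1.1137/1⌋ = 1.
Subsquare: lon ⌊1.3547/0.0833333⌋ = 16 → q; lat ⌊0.1137/0.0416667⌋ = 2 → c.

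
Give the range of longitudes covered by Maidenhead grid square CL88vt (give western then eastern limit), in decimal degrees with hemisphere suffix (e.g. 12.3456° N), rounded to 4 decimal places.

122.2500° W, 122.1667° W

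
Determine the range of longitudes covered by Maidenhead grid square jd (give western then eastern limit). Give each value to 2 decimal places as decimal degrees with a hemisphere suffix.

Field J=9, D=3: +9·20° lon, +3·10° lat → SW at lon 0°, lat -60°.
Cell spans 20° lon × 10° lat.
west 0.00° E, east 20.00° E.

0.00° E, 20.00° E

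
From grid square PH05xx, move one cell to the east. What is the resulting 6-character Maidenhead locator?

Longitude subsquare x = 23; +1 → 24, wraps to 0 = a, carry into square.
Longitude square 0; +1 → 1.
The latitude characters are unchanged.

PH15ax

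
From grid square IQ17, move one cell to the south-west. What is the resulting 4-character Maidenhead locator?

Longitude square 1; −1 → 0.
Latitude square 7; −1 → 6.

IQ06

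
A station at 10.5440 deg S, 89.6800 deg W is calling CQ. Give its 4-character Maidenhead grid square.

Add 180° to longitude and 90° to latitude: 90.32, 79.46.
Field: 90.32/20 → 4 → E, 79.46/10 → 7 → H; chars EH.
Square: 10.32/2 → 5, 9.46/1 → 9; chars 59.

EH59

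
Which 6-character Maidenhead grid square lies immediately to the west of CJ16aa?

CJ06xa

Longitude subsquare a = 0; −1 → -1, wraps to 23 = x, carry into square.
Longitude square 1; −1 → 0.
The latitude characters are unchanged.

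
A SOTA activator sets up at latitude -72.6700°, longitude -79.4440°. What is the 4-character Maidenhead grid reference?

FB07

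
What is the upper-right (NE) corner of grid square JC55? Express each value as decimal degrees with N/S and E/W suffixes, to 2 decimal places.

64.00° S, 12.00° E

Field J=9, C=2: +9·20° lon, +2·10° lat → SW at lon 0°, lat -70°.
Square 5, 5: +5·2° lon, +5·1° lat → SW at lon 10°, lat -65°.
Cell spans 2° lon × 1° lat. NE corner is SW corner plus one full cell.
latitude 64.00° S, longitude 12.00° E.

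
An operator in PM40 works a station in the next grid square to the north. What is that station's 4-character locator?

PM41

Latitude square 0; +1 → 1.
The longitude characters are unchanged.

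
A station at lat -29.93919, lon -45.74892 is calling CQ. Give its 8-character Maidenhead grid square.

Shift to the Maidenhead origin (180°W, 90°S): lon 134.25108, lat 60.06081.
Field: 134.25108/20 → 6 → G, 60.06081/10 → 6 → G; chars GG.
Square: 14.25108/2 → 7, 0.06081/1 → 0; chars 70.
Subsquare: 0.25108/0.0833333 → 3 → d, 0.06081/0.0416667 → 1 → b; chars db.
Extended square: 0.00108/0.00833333 → 0, 0.01914/0.00416667 → 4; chars 04.

GG70db04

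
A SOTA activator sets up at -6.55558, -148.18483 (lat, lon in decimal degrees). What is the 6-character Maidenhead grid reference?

Offset from 180°W / 90°S: lon 31.8152°, lat 83.4444°.
Field: lon ⌊31.8152/20⌋ = 1 → B; lat ⌊83.4444/10⌋ = 8 → I.
Square: lon ⌊11.8152/2⌋ = 5; lat ⌊3.4444/1⌋ = 3.
Subsquare: lon ⌊1.8152/0.0833333⌋ = 21 → v; lat ⌊0.4444/0.0416667⌋ = 10 → k.

BI53vk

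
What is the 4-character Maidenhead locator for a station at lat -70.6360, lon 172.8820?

RB69

Offset from 180°W / 90°S: lon 352.88°, lat 19.36°.
Field: 352.88/20 → 17 → R, 19.36/10 → 1 → B; chars RB.
Square: 12.88/2 → 6, 9.36/1 → 9; chars 69.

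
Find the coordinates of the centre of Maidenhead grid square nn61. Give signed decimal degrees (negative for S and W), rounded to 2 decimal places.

41.50, 93.00

Field N=13, N=13: +13·20° lon, +13·10° lat → SW at lon 80°, lat 40°.
Square 6, 1: +6·2° lon, +1·1° lat → SW at lon 92°, lat 41°.
Cell spans 2° lon × 1° lat. Centre is SW corner plus half of each.
latitude 41.50, longitude 93.00.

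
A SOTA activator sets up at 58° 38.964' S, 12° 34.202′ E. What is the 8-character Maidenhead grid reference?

Add 180° to longitude and 90° to latitude: 192.57003, 31.35060.
Field: lon ⌊192.57003/20⌋ = 9 → J; lat ⌊31.35060/10⌋ = 3 → D.
Square: lon ⌊12.57003/2⌋ = 6; lat ⌊1.35060/1⌋ = 1.
Subsquare: lon ⌊0.57003/0.0833333⌋ = 6 → g; lat ⌊0.35060/0.0416667⌋ = 8 → i.
Extended square: lon ⌊0.07003/0.00833333⌋ = 8; lat ⌊0.01727/0.00416667⌋ = 4.

JD61gi84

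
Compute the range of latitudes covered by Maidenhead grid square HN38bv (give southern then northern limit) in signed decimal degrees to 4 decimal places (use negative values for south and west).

48.8750, 48.9167

Field H=7, N=13: +7·20° lon, +13·10° lat → SW at lon -40°, lat 40°.
Square 3, 8: +3·2° lon, +8·1° lat → SW at lon -34°, lat 48°.
Subsquare b=1, v=21: +1·0.0833333° lon, +21·0.0416667° lat → SW at lon -33.9167°, lat 48.875°.
Cell spans 0.0833333° lon × 0.0416667° lat.
south 48.8750, north 48.9167.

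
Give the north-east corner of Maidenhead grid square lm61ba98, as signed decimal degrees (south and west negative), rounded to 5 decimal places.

31.03750, 52.16667

Field L=11, M=12: +11·20° lon, +12·10° lat → SW at lon 40°, lat 30°.
Square 6, 1: +6·2° lon, +1·1° lat → SW at lon 52°, lat 31°.
Subsquare b=1, a=0: +1·0.0833333° lon, +0·0.0416667° lat → SW at lon 52.0833°, lat 31°.
Extended square 9, 8: +9·0.00833333° lon, +8·0.00416667° lat → SW at lon 52.1583°, lat 31.0333°.
Cell spans 0.00833333° lon × 0.00416667° lat. NE corner is SW corner plus one full cell.
latitude 31.03750, longitude 52.16667.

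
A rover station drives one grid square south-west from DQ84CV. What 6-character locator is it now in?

DQ84bu

Longitude subsquare c = 2; −1 → 1 = b.
Latitude subsquare v = 21; −1 → 20 = u.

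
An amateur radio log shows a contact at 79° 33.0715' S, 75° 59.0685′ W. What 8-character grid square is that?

FB20ak17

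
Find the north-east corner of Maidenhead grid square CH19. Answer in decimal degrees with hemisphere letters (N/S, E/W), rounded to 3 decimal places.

10.000° S, 136.000° W

Field C=2, H=7: +2·20° lon, +7·10° lat → SW at lon -140°, lat -20°.
Square 1, 9: +1·2° lon, +9·1° lat → SW at lon -138°, lat -11°.
Cell spans 2° lon × 1° lat. NE corner is SW corner plus one full cell.
latitude 10.000° S, longitude 136.000° W.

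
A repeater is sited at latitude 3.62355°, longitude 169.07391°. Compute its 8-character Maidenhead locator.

RJ43mo89

Shift to the Maidenhead origin (180°W, 90°S): lon 349.07391, lat 93.62355.
Field (20°×10°, letters A–R): 349.07391/20 → 17 → R, 93.62355/10 → 9 → J; chars RJ.
Square (2°×1°, digits 0–9): 9.07391/2 → 4, 3.62355/1 → 3; chars 43.
Subsquare (5′×2.5′, letters a–x): 1.07391/0.0833333 → 12 → m, 0.62355/0.0416667 → 14 → o; chars mo.
Extended square (30″×15″, digits 0–9): 0.07391/0.00833333 → 8, 0.04022/0.00416667 → 9; chars 89.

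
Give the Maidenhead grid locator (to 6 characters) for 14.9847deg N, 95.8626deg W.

EK24bx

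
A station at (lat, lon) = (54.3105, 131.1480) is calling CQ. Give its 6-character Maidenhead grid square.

PO54nh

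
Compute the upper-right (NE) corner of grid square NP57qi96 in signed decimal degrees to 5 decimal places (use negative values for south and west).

67.36250, 91.41667

Field N=13, P=15: +13·20° lon, +15·10° lat → SW at lon 80°, lat 60°.
Square 5, 7: +5·2° lon, +7·1° lat → SW at lon 90°, lat 67°.
Subsquare q=16, i=8: +16·0.0833333° lon, +8·0.0416667° lat → SW at lon 91.3333°, lat 67.3333°.
Extended square 9, 6: +9·0.00833333° lon, +6·0.00416667° lat → SW at lon 91.4083°, lat 67.3583°.
Cell spans 0.00833333° lon × 0.00416667° lat. NE corner is SW corner plus one full cell.
latitude 67.36250, longitude 91.41667.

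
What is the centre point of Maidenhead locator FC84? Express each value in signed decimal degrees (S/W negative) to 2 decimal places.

-65.50, -63.00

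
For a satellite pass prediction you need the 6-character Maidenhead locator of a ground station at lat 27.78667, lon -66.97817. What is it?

FL67ms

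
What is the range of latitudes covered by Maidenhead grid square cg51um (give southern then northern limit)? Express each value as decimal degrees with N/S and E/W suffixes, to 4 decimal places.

Field C=2, G=6: +2·20° lon, +6·10° lat → SW at lon -140°, lat -30°.
Square 5, 1: +5·2° lon, +1·1° lat → SW at lon -130°, lat -29°.
Subsquare u=20, m=12: +20·0.0833333° lon, +12·0.0416667° lat → SW at lon -128.333°, lat -28.5°.
Cell spans 0.0833333° lon × 0.0416667° lat.
south 28.5000° S, north 28.4583° S.

28.5000° S, 28.4583° S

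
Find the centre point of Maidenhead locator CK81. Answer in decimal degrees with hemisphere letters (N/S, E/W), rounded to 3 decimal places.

11.500° N, 123.000° W

Field C=2, K=10: +2·20° lon, +10·10° lat → SW at lon -140°, lat 10°.
Square 8, 1: +8·2° lon, +1·1° lat → SW at lon -124°, lat 11°.
Cell spans 2° lon × 1° lat. Centre is SW corner plus half of each.
latitude 11.500° N, longitude 123.000° W.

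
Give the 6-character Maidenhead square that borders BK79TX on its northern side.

BL70ta

Latitude subsquare x = 23; +1 → 24, wraps to 0 = a, carry into square.
Latitude square 9; +1 → 10, wraps to 0, carry into field.
Latitude field K = 10; +1 → 11 = L.
The longitude characters are unchanged.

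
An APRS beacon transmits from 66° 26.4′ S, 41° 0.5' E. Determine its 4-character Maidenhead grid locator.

LC03

Shift to the Maidenhead origin (180°W, 90°S): lon 221.01, lat 23.56.
Field (20°×10°, letters A–R): lon ⌊221.01/20⌋ = 11 → L; lat ⌊23.56/10⌋ = 2 → C.
Square (2°×1°, digits 0–9): lon ⌊1.01/2⌋ = 0; lat ⌊3.56/1⌋ = 3.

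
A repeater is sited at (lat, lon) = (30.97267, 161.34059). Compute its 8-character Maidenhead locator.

RM00qx03

Offset from 180°W / 90°S: lon 341.34059°, lat 120.97267°.
Field (20°×10°, letters A–R): lon ⌊341.34059/20⌋ = 17 → R; lat ⌊120.97267/10⌋ = 12 → M.
Square (2°×1°, digits 0–9): lon ⌊1.34059/2⌋ = 0; lat ⌊0.97267/1⌋ = 0.
Subsquare (5′×2.5′, letters a–x): lon ⌊1.34059/0.0833333⌋ = 16 → q; lat ⌊0.97267/0.0416667⌋ = 23 → x.
Extended square (30″×15″, digits 0–9): lon ⌊0.00726/0.00833333⌋ = 0; lat ⌊0.01434/0.00416667⌋ = 3.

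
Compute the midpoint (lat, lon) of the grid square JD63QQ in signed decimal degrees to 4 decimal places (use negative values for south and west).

-56.3125, 13.3750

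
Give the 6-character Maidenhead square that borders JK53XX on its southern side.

JK53xw

Latitude subsquare x = 23; −1 → 22 = w.
The longitude characters are unchanged.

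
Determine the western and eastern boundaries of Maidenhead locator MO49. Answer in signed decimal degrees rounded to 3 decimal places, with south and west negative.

68.000, 70.000

Field M=12, O=14: +12·20° lon, +14·10° lat → SW at lon 60°, lat 50°.
Square 4, 9: +4·2° lon, +9·1° lat → SW at lon 68°, lat 59°.
Cell spans 2° lon × 1° lat.
west 68.000, east 70.000.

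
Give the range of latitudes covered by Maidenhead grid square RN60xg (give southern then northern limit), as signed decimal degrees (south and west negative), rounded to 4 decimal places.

40.2500, 40.2917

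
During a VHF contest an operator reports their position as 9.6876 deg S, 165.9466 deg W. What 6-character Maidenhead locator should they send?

Shift to the Maidenhead origin (180°W, 90°S): lon 14.0534, lat 80.3124.
Field (20°×10°, letters A–R): 14.0534/20 → 0 → A, 80.3124/10 → 8 → I; chars AI.
Square (2°×1°, digits 0–9): 14.0534/2 → 7, 0.3124/1 → 0; chars 70.
Subsquare (5′×2.5′, letters a–x): 0.0534/0.0833333 → 0 → a, 0.3124/0.0416667 → 7 → h; chars ah.

AI70ah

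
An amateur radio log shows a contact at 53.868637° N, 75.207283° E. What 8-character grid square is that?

MO73ou48

Offset from 180°W / 90°S: lon 255.20728°, lat 143.86864°.
Field (20°×10°, letters A–R): 255.20728/20 → 12 → M, 143.86864/10 → 14 → O; chars MO.
Square (2°×1°, digits 0–9): 15.20728/2 → 7, 3.86864/1 → 3; chars 73.
Subsquare (5′×2.5′, letters a–x): 1.20728/0.0833333 → 14 → o, 0.86864/0.0416667 → 20 → u; chars ou.
Extended square (30″×15″, digits 0–9): 0.04062/0.00833333 → 4, 0.03530/0.00416667 → 8; chars 48.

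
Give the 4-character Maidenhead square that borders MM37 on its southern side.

Latitude square 7; −1 → 6.
The longitude characters are unchanged.

MM36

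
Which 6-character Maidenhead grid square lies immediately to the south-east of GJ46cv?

GJ46du

Longitude subsquare c = 2; +1 → 3 = d.
Latitude subsquare v = 21; −1 → 20 = u.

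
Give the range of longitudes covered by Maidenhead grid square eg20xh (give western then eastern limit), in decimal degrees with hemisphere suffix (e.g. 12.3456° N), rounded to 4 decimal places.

94.0833° W, 94.0000° W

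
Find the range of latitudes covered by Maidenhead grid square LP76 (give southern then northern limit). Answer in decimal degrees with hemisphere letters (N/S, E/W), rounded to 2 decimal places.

66.00° N, 67.00° N

Field L=11, P=15: +11·20° lon, +15·10° lat → SW at lon 40°, lat 60°.
Square 7, 6: +7·2° lon, +6·1° lat → SW at lon 54°, lat 66°.
Cell spans 2° lon × 1° lat.
south 66.00° N, north 67.00° N.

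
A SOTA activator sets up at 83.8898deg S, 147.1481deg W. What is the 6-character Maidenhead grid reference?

BA66kc

Offset from 180°W / 90°S: lon 32.8519°, lat 6.1102°.
Field: lon ⌊32.8519/20⌋ = 1 → B; lat ⌊6.1102/10⌋ = 0 → A.
Square: lon ⌊12.8519/2⌋ = 6; lat ⌊6.1102/1⌋ = 6.
Subsquare: lon ⌊0.8519/0.0833333⌋ = 10 → k; lat ⌊0.1102/0.0416667⌋ = 2 → c.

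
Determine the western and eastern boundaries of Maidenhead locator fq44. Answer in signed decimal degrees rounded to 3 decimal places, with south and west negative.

-72.000, -70.000

Field F=5, Q=16: +5·20° lon, +16·10° lat → SW at lon -80°, lat 70°.
Square 4, 4: +4·2° lon, +4·1° lat → SW at lon -72°, lat 74°.
Cell spans 2° lon × 1° lat.
west -72.000, east -70.000.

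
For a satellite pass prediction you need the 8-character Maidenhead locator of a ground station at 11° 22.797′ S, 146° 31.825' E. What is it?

QH38go38

Add 180° to longitude and 90° to latitude: 326.53042, 78.62005.
Field (20°×10°, letters A–R): 326.53042/20 → 16 → Q, 78.62005/10 → 7 → H; chars QH.
Square (2°×1°, digits 0–9): 6.53042/2 → 3, 8.62005/1 → 8; chars 38.
Subsquare (5′×2.5′, letters a–x): 0.53042/0.0833333 → 6 → g, 0.62005/0.0416667 → 14 → o; chars go.
Extended square (30″×15″, digits 0–9): 0.03042/0.00833333 → 3, 0.03672/0.00416667 → 8; chars 38.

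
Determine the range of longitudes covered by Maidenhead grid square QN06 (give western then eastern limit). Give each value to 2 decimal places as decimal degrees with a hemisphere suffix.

140.00° E, 142.00° E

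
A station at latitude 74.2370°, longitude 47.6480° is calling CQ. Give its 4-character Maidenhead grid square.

Offset from 180°W / 90°S: lon 227.65°, lat 164.24°.
Field: 227.65/20 → 11 → L, 164.24/10 → 16 → Q; chars LQ.
Square: 7.65/2 → 3, 4.24/1 → 4; chars 34.

LQ34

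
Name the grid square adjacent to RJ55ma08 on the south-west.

RJ55la97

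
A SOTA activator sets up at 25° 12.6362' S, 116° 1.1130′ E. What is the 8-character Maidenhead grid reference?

Add 180° to longitude and 90° to latitude: 296.01855, 64.78940.
Field: 296.01855/20 → 14 → O, 64.78940/10 → 6 → G; chars OG.
Square: 16.01855/2 → 8, 4.78940/1 → 4; chars 84.
Subsquare: 0.01855/0.0833333 → 0 → a, 0.78940/0.0416667 → 18 → s; chars as.
Extended square: 0.01855/0.00833333 → 2, 0.03940/0.00416667 → 9; chars 29.

OG84as29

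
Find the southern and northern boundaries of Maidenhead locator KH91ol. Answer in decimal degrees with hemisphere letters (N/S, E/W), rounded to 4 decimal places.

Field K=10, H=7: +10·20° lon, +7·10° lat → SW at lon 20°, lat -20°.
Square 9, 1: +9·2° lon, +1·1° lat → SW at lon 38°, lat -19°.
Subsquare o=14, l=11: +14·0.0833333° lon, +11·0.0416667° lat → SW at lon 39.1667°, lat -18.5417°.
Cell spans 0.0833333° lon × 0.0416667° lat.
south 18.5417° S, north 18.5000° S.

18.5417° S, 18.5000° S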